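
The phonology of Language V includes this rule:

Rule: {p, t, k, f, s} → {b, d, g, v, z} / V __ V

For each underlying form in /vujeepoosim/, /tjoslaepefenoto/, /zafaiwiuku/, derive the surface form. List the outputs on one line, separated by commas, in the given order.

vujeeboozim, tjoslaebevenodo, zavaiwiugu

/vujeepoosim/: /p/ is a voiceless obstruent between vowels /e/ and /o/, so it voices to [b]. /s/ is a voiceless obstruent between vowels /o/ and /i/, so it voices to [z]. → [vujeeboozim].
/tjoslaepefenoto/: /p/ is a voiceless obstruent between vowels /e/ and /e/, so it voices to [b]. /f/ is a voiceless obstruent between vowels /e/ and /e/, so it voices to [v]. /t/ is a voiceless obstruent between vowels /o/ and /o/, so it voices to [d]. → [tjoslaebevenodo].
/zafaiwiuku/: /f/ is a voiceless obstruent between vowels /a/ and /a/, so it voices to [v]. /k/ is a voiceless obstruent between vowels /u/ and /u/, so it voices to [g]. → [zavaiwiugu].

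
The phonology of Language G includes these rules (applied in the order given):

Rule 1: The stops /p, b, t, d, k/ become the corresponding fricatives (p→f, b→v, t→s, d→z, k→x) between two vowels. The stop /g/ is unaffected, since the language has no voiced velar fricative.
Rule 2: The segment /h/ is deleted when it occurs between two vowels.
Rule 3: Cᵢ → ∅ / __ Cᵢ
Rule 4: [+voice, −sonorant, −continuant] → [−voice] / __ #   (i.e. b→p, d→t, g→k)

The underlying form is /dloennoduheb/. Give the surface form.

Rule 1 (intervocalic spirantization): /d/ is a stop between vowels /o/ and /u/, so it spirantizes to the fricative [z]. /dloennoduheb/ → dloennozuheb.
Rule 2 (intervocalic h-deletion): /h/ occurs between vowels /u/ and /e/, so it deletes. /dloennozuheb/ → dloennozueb.
Rule 3 (degemination): /nn/ is a geminate; the first /n/ deletes. /dloennozueb/ → dloenozueb.
Rule 4 (final devoicing): /b/ is a voiced stop in word-final position, so it devoices to [p]. /dloenozueb/ → dloenozuep.

dloenozuep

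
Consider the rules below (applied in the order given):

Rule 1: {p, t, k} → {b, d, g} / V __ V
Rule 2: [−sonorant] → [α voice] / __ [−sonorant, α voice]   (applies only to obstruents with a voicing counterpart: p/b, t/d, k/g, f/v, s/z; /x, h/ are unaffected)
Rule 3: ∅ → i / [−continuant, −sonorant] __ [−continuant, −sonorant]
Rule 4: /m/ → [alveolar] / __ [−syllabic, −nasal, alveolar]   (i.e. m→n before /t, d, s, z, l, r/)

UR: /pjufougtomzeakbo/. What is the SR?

Rule 1 (intervocalic voicing): no segment meets the environment; /pjufougtomzeakbo/ is unchanged.
Rule 2 (regressive voicing assimilation): /g/ precedes the voiceless obstruent /t/, so it devoices to [k] by assimilation. /k/ precedes the voiced obstruent /b/, so it voices to [g] by assimilation. /pjufougtomzeakbo/ → pjufouktomzeagbo.
Rule 3 (stop-cluster i-epenthesis): /k/ and /t/ form a stop–stop cluster, so [i] is inserted between them. /g/ and /b/ form a stop–stop cluster, so [i] is inserted between them. /pjufouktomzeagbo/ → pjufoukitomzeagibo.
Rule 4 (nasal place assimilation): /m/ precedes the alveolar consonant /z/, so it assimilates in place to [n]. /pjufoukitomzeagibo/ → pjufoukitonzeagibo.

pjufoukitonzeagibo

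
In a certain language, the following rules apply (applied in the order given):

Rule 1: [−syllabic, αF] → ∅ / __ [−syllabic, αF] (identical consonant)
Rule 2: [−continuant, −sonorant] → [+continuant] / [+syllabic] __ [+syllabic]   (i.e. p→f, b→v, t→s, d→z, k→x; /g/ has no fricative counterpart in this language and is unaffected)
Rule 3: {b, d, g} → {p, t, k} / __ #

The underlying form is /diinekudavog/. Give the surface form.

diinexuzavok

Rule 1 (degemination): no segment meets the environment; /diinekudavog/ is unchanged.
Rule 2 (intervocalic spirantization): /k/ is a stop between vowels /e/ and /u/, so it spirantizes to the fricative [x]. /d/ is a stop between vowels /u/ and /a/, so it spirantizes to the fricative [z]. /diinekudavog/ → diinexuzavog.
Rule 3 (final devoicing): /g/ is a voiced stop in word-final position, so it devoices to [k]. /diinexuzavog/ → diinexuzavok.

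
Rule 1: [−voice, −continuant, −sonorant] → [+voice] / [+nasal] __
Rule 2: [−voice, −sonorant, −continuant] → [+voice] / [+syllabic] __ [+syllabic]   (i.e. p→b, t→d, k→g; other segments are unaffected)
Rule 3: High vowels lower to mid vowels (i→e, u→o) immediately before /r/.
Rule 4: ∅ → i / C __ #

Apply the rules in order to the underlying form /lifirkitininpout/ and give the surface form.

liferkidininbouti

Rule 1 (post-nasal voicing): /p/ is a voiceless stop immediately after the nasal /n/, so it voices to [b]. /lifirkitininpout/ → lifirkitininbout.
Rule 2 (intervocalic voicing): /t/ is a voiceless stop between vowels /i/ and /i/, so it voices to [d]. /lifirkitininbout/ → lifirkidininbout.
Rule 3 (pre-rhotic lowering): /i/ is a high vowel immediately before /r/, so it lowers to [e]. /lifirkidininbout/ → liferkidininbout.
Rule 4 (final i-epenthesis): the form ends in the consonant /t/, so [i] is inserted word-finally. /liferkidininbout/ → liferkidininbouti.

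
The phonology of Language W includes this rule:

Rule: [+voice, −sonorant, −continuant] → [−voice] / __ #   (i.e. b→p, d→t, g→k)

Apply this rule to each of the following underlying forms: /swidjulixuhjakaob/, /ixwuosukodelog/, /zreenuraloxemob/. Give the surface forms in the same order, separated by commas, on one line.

swidjulixuhjakaop, ixwuosukodelok, zreenuraloxemop

/swidjulixuhjakaob/: /b/ is a voiced stop in word-final position, so it devoices to [p]. → [swidjulixuhjakaop].
/ixwuosukodelog/: /g/ is a voiced stop in word-final position, so it devoices to [k]. → [ixwuosukodelok].
/zreenuraloxemob/: /b/ is a voiced stop in word-final position, so it devoices to [p]. → [zreenuraloxemop].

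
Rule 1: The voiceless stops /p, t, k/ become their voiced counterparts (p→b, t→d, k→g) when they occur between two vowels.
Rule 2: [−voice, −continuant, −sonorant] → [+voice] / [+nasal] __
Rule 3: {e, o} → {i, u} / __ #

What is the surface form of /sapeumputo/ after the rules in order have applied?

sabeumbudu

Rule 1 (intervocalic voicing): /p/ is a voiceless stop between vowels /a/ and /e/, so it voices to [b]. /t/ is a voiceless stop between vowels /u/ and /o/, so it voices to [d]. /sapeumputo/ → sabeumpudo.
Rule 2 (post-nasal voicing): /p/ is a voiceless stop immediately after the nasal /m/, so it voices to [b]. /sabeumpudo/ → sabeumbudo.
Rule 3 (final vowel raising): /o/ is a mid vowel in word-final position, so it raises to [u]. /sabeumbudo/ → sabeumbudu.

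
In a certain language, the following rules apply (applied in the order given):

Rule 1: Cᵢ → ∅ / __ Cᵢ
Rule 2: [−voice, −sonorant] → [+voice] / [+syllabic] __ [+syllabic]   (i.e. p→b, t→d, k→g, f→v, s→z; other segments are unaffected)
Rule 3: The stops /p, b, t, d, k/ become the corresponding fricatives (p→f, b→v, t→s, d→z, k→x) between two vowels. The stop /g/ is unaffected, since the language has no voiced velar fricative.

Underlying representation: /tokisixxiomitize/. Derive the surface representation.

Rule 1 (degemination): /xx/ is a geminate; the first /x/ deletes. /tokisixxiomitize/ → tokisixiomitize.
Rule 2 (intervocalic voicing): /k/ is a voiceless obstruent between vowels /o/ and /i/, so it voices to [g]. /s/ is a voiceless obstruent between vowels /i/ and /i/, so it voices to [z]. /t/ is a voiceless obstruent between vowels /i/ and /i/, so it voices to [d]. /tokisixiomitize/ → togizixiomidize.
Rule 3 (intervocalic spirantization): /d/ is a stop between vowels /i/ and /i/, so it spirantizes to the fricative [z]. /togizixiomidize/ → togizixiomizize.

togizixiomizize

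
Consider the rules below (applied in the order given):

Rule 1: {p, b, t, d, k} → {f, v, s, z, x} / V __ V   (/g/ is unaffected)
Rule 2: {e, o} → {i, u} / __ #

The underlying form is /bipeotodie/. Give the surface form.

bifeosozii

Rule 1 (intervocalic spirantization): /p/ is a stop between vowels /i/ and /e/, so it spirantizes to the fricative [f]. /t/ is a stop between vowels /o/ and /o/, so it spirantizes to the fricative [s]. /d/ is a stop between vowels /o/ and /i/, so it spirantizes to the fricative [z]. /bipeotodie/ → bifeosozie.
Rule 2 (final vowel raising): /e/ is a mid vowel in word-final position, so it raises to [i]. /bifeosozie/ → bifeosozii.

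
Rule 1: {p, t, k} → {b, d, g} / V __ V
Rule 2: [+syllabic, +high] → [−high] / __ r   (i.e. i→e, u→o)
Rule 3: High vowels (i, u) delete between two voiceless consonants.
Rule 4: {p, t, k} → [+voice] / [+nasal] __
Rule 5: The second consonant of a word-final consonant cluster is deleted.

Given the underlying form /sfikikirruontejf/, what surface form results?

Rule 1 (intervocalic voicing): /k/ is a voiceless stop between vowels /i/ and /i/, so it voices to [g]. /k/ is a voiceless stop between vowels /i/ and /i/, so it voices to [g]. /sfikikirruontejf/ → sfigigirruontejf.
Rule 2 (pre-rhotic lowering): /i/ is a high vowel immediately before /r/, so it lowers to [e]. /sfigigirruontejf/ → sfigigerruontejf.
Rule 3 (high vowel syncope): no segment meets the environment; /sfigigerruontejf/ is unchanged.
Rule 4 (post-nasal voicing): /t/ is a voiceless stop immediately after the nasal /n/, so it voices to [d]. /sfigigerruontejf/ → sfigigerruondejf.
Rule 5 (final cluster simplification): /f/ is the second consonant of a word-final cluster /jf/, so it deletes. /sfigigerruondejf/ → sfigigerruondej.

sfigigerruondej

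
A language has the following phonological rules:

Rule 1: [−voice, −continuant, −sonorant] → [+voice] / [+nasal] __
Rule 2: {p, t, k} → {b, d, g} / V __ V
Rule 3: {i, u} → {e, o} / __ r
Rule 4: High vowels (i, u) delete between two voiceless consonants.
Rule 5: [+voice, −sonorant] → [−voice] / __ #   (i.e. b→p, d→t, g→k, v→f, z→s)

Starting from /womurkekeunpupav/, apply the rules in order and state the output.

Rule 1 (post-nasal voicing): /p/ is a voiceless stop immediately after the nasal /n/, so it voices to [b]. /womurkekeunpupav/ → womurkekeunbupav.
Rule 2 (intervocalic voicing): /k/ is a voiceless stop between vowels /e/ and /e/, so it voices to [g]. /p/ is a voiceless stop between vowels /u/ and /a/, so it voices to [b]. /womurkekeunbupav/ → womurkegeunbubav.
Rule 3 (pre-rhotic lowering): /u/ is a high vowel immediately before /r/, so it lowers to [o]. /womurkegeunbubav/ → womorkegeunbubav.
Rule 4 (high vowel syncope): no segment meets the environment; /womorkegeunbubav/ is unchanged.
Rule 5 (final devoicing): /v/ is a voiced obstruent in word-final position, so it devoices to [f]. /womorkegeunbubav/ → womorkegeunbubaf.

womorkegeunbubaf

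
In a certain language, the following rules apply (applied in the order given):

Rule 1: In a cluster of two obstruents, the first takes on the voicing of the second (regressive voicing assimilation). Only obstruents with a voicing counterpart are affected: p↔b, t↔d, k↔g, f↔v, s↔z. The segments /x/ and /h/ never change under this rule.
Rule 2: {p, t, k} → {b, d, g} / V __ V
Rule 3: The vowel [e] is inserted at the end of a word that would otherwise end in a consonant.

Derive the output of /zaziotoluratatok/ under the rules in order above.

zaziodoluradadoke

Rule 1 (regressive voicing assimilation): no segment meets the environment; /zaziotoluratatok/ is unchanged.
Rule 2 (intervocalic voicing): /t/ is a voiceless stop between vowels /o/ and /o/, so it voices to [d]. /t/ is a voiceless stop between vowels /a/ and /a/, so it voices to [d]. /t/ is a voiceless stop between vowels /a/ and /o/, so it voices to [d]. /zaziotoluratatok/ → zaziodoluradadok.
Rule 3 (final e-epenthesis): the form ends in the consonant /k/, so [e] is inserted word-finally. /zaziodoluradadok/ → zaziodoluradadoke.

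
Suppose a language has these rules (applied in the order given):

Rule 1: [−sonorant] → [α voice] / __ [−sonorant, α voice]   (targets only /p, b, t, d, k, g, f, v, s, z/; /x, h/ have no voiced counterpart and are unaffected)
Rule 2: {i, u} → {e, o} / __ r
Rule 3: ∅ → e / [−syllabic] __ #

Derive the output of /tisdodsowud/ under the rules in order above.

tizdotsowude

Rule 1 (regressive voicing assimilation): /s/ precedes the voiced obstruent /d/, so it voices to [z] by assimilation. /d/ precedes the voiceless obstruent /s/, so it devoices to [t] by assimilation. /tisdodsowud/ → tizdotsowud.
Rule 2 (pre-rhotic lowering): no segment meets the environment; /tizdotsowud/ is unchanged.
Rule 3 (final e-epenthesis): the form ends in the consonant /d/, so [e] is inserted word-finally. /tizdotsowud/ → tizdotsowude.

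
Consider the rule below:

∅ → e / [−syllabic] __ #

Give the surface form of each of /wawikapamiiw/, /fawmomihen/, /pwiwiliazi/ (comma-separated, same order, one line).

wawikapamiiwe, fawmomihene, pwiwiliazi

/wawikapamiiw/: the form ends in the consonant /w/, so [e] is inserted word-finally. → [wawikapamiiwe].
/fawmomihen/: the form ends in the consonant /n/, so [e] is inserted word-finally. → [fawmomihene].
/pwiwiliazi/: the rule's environment is not met; surfaces unchanged as [pwiwiliazi].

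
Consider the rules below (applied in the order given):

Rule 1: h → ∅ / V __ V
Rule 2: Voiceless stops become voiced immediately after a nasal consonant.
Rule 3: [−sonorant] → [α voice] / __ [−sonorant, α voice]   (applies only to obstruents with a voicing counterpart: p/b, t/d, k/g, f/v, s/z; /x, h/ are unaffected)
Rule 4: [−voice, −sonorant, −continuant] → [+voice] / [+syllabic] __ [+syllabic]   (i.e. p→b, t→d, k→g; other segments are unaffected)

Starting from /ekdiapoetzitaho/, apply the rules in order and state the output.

egdiaboedzidao

Rule 1 (intervocalic h-deletion): /h/ occurs between vowels /a/ and /o/, so it deletes. /ekdiapoetzitaho/ → ekdiapoetzitao.
Rule 2 (post-nasal voicing): no segment meets the environment; /ekdiapoetzitao/ is unchanged.
Rule 3 (regressive voicing assimilation): /k/ precedes the voiced obstruent /d/, so it voices to [g] by assimilation. /t/ precedes the voiced obstruent /z/, so it voices to [d] by assimilation. /ekdiapoetzitao/ → egdiapoedzitao.
Rule 4 (intervocalic voicing): /p/ is a voiceless stop between vowels /a/ and /o/, so it voices to [b]. /t/ is a voiceless stop between vowels /i/ and /a/, so it voices to [d]. /egdiapoedzitao/ → egdiaboedzidao.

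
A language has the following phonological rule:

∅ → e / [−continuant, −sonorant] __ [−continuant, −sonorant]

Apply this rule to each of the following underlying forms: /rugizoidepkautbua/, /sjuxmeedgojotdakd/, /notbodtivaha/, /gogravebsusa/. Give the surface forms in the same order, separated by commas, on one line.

rugizoidepekautebua, sjuxmeedegojotedaked, notebodetivaha, gogravebsusa

/rugizoidepkautbua/: /p/ and /k/ form a stop–stop cluster, so [e] is inserted between them. /t/ and /b/ form a stop–stop cluster, so [e] is inserted between them. → [rugizoidepekautebua].
/sjuxmeedgojotdakd/: /d/ and /g/ form a stop–stop cluster, so [e] is inserted between them. /t/ and /d/ form a stop–stop cluster, so [e] is inserted between them. /k/ and /d/ form a stop–stop cluster, so [e] is inserted between them. → [sjuxmeedegojotedaked].
/notbodtivaha/: /t/ and /b/ form a stop–stop cluster, so [e] is inserted between them. /d/ and /t/ form a stop–stop cluster, so [e] is inserted between them. → [notebodetivaha].
/gogravebsusa/: the rule's environment is not met; surfaces unchanged as [gogravebsusa].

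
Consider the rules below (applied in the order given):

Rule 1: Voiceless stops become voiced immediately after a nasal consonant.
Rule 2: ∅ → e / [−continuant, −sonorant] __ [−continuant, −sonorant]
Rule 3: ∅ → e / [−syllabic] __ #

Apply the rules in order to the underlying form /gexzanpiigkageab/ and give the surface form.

Rule 1 (post-nasal voicing): /p/ is a voiceless stop immediately after the nasal /n/, so it voices to [b]. /gexzanpiigkageab/ → gexzanbiigkageab.
Rule 2 (stop-cluster e-epenthesis): /g/ and /k/ form a stop–stop cluster, so [e] is inserted between them. /gexzanbiigkageab/ → gexzanbiigekageab.
Rule 3 (final e-epenthesis): the form ends in the consonant /b/, so [e] is inserted word-finally. /gexzanbiigekageab/ → gexzanbiigekageabe.

gexzanbiigekageabe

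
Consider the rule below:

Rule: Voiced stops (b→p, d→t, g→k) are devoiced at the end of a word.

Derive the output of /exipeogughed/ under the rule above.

/d/ is a voiced stop in word-final position, so it devoices to [t].
The other instances of /g/ do not occur in the required environment and remain unchanged.
Surface form: [exipeogughet].

exipeogughet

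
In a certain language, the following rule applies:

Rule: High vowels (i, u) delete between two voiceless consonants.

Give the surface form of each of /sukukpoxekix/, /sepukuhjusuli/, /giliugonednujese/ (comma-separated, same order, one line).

/sukukpoxekix/: /u/ is a high vowel flanked by voiceless consonants /s/ and /k/, so it deletes. /u/ is a high vowel flanked by voiceless consonants /k/ and /k/, so it deletes. /i/ is a high vowel flanked by voiceless consonants /k/ and /x/, so it deletes. → [skkpoxekx].
/sepukuhjusuli/: /u/ is a high vowel flanked by voiceless consonants /p/ and /k/, so it deletes. /u/ is a high vowel flanked by voiceless consonants /k/ and /h/, so it deletes. → [sepkhjusuli].
/giliugonednujese/: the rule's environment is not met; surfaces unchanged as [giliugonednujese].

skkpoxekx, sepkhjusuli, giliugonednujese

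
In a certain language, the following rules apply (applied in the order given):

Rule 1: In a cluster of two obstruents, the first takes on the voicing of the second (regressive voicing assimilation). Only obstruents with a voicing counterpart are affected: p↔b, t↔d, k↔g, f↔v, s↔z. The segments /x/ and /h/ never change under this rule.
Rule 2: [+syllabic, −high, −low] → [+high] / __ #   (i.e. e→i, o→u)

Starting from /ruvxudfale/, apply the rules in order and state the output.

Rule 1 (regressive voicing assimilation): /v/ precedes the voiceless obstruent /x/, so it devoices to [f] by assimilation. /d/ precedes the voiceless obstruent /f/, so it devoices to [t] by assimilation. /ruvxudfale/ → rufxutfale.
Rule 2 (final vowel raising): /e/ is a mid vowel in word-final position, so it raises to [i]. /rufxutfale/ → rufxutfali.

rufxutfali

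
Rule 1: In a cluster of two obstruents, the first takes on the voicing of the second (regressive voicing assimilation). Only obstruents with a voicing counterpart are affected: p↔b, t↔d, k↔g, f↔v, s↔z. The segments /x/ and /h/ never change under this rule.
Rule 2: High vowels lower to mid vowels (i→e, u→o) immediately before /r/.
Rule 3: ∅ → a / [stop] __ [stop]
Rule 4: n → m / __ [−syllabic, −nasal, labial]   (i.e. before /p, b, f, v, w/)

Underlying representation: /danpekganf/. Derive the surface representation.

Rule 1 (regressive voicing assimilation): /k/ precedes the voiced obstruent /g/, so it voices to [g] by assimilation. /danpekganf/ → danpegganf.
Rule 2 (pre-rhotic lowering): no segment meets the environment; /danpegganf/ is unchanged.
Rule 3 (stop-cluster a-epenthesis): /g/ and /g/ form a stop–stop cluster, so [a] is inserted between them. /danpegganf/ → danpegaganf.
Rule 4 (nasal place assimilation): /n/ precedes the labial consonant /p/, so it assimilates in place to [m]. /n/ precedes the labial consonant /f/, so it assimilates in place to [m]. /danpegaganf/ → dampegagamf.

dampegagamf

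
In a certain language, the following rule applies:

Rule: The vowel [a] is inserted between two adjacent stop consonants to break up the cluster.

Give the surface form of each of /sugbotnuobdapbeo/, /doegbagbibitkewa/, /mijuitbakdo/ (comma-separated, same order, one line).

/sugbotnuobdapbeo/: /g/ and /b/ form a stop–stop cluster, so [a] is inserted between them. /b/ and /d/ form a stop–stop cluster, so [a] is inserted between them. /p/ and /b/ form a stop–stop cluster, so [a] is inserted between them. → [sugabotnuobadapabeo].
/doegbagbibitkewa/: /g/ and /b/ form a stop–stop cluster, so [a] is inserted between them. /g/ and /b/ form a stop–stop cluster, so [a] is inserted between them. /t/ and /k/ form a stop–stop cluster, so [a] is inserted between them. → [doegabagabibitakewa].
/mijuitbakdo/: /t/ and /b/ form a stop–stop cluster, so [a] is inserted between them. /k/ and /d/ form a stop–stop cluster, so [a] is inserted between them. → [mijuitabakado].

sugabotnuobadapabeo, doegabagabibitakewa, mijuitabakado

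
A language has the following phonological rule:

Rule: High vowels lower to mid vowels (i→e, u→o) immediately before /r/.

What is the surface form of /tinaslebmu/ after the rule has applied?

tinaslebmu

No segment of /tinaslebmu/ meets the structural description of the rule, so the form surfaces unchanged.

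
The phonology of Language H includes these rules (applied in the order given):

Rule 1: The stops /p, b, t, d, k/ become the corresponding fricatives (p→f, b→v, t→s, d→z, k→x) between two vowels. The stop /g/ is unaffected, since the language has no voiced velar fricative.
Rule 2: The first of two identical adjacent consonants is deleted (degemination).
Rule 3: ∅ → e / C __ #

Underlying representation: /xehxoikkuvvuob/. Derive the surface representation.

xehxoikuvuobe

Rule 1 (intervocalic spirantization): no segment meets the environment; /xehxoikkuvvuob/ is unchanged.
Rule 2 (degemination): /kk/ is a geminate; the first /k/ deletes. /vv/ is a geminate; the first /v/ deletes. /xehxoikkuvvuob/ → xehxoikuvuob.
Rule 3 (final e-epenthesis): the form ends in the consonant /b/, so [e] is inserted word-finally. /xehxoikuvuob/ → xehxoikuvuobe.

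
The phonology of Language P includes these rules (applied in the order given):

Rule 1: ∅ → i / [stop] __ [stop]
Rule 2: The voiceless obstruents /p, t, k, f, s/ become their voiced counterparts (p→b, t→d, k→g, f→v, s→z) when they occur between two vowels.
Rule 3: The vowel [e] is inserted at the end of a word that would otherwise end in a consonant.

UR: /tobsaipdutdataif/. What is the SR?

tobsaibidudidadaife

Rule 1 (stop-cluster i-epenthesis): /p/ and /d/ form a stop–stop cluster, so [i] is inserted between them. /t/ and /d/ form a stop–stop cluster, so [i] is inserted between them. /tobsaipdutdataif/ → tobsaipidutidataif.
Rule 2 (intervocalic voicing): /p/ is a voiceless obstruent between vowels /i/ and /i/, so it voices to [b]. /t/ is a voiceless obstruent between vowels /u/ and /i/, so it voices to [d]. /t/ is a voiceless obstruent between vowels /a/ and /a/, so it voices to [d]. /tobsaipidutidataif/ → tobsaibidudidadaif.
Rule 3 (final e-epenthesis): the form ends in the consonant /f/, so [e] is inserted word-finally. /tobsaibidudidadaif/ → tobsaibidudidadaife.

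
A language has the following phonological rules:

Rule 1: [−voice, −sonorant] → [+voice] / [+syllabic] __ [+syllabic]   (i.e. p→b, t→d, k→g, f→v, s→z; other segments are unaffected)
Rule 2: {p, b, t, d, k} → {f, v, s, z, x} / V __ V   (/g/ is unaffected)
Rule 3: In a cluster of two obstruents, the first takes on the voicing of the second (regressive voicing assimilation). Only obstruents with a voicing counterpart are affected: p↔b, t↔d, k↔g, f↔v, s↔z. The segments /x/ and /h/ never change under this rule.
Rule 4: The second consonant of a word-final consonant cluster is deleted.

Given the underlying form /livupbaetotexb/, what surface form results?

Rule 1 (intervocalic voicing): /t/ is a voiceless obstruent between vowels /e/ and /o/, so it voices to [d]. /t/ is a voiceless obstruent between vowels /o/ and /e/, so it voices to [d]. /livupbaetotexb/ → livupbaedodexb.
Rule 2 (intervocalic spirantization): /d/ is a stop between vowels /e/ and /o/, so it spirantizes to the fricative [z]. /d/ is a stop between vowels /o/ and /e/, so it spirantizes to the fricative [z]. /livupbaedodexb/ → livupbaezozexb.
Rule 3 (regressive voicing assimilation): /p/ precedes the voiced obstruent /b/, so it voices to [b] by assimilation. /livupbaezozexb/ → livubbaezozexb.
Rule 4 (final cluster simplification): /b/ is the second consonant of a word-final cluster /xb/, so it deletes. /livubbaezozexb/ → livubbaezozex.

livubbaezozex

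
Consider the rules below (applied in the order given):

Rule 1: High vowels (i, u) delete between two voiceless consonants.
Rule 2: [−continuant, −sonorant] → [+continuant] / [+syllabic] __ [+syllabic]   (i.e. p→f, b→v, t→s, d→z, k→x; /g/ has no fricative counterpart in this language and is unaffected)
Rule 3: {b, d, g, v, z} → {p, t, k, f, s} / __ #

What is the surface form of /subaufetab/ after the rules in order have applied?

Rule 1 (high vowel syncope): no segment meets the environment; /subaufetab/ is unchanged.
Rule 2 (intervocalic spirantization): /b/ is a stop between vowels /u/ and /a/, so it spirantizes to the fricative [v]. /t/ is a stop between vowels /e/ and /a/, so it spirantizes to the fricative [s]. /subaufetab/ → suvaufesab.
Rule 3 (final devoicing): /b/ is a voiced obstruent in word-final position, so it devoices to [p]. /suvaufesab/ → suvaufesap.

suvaufesap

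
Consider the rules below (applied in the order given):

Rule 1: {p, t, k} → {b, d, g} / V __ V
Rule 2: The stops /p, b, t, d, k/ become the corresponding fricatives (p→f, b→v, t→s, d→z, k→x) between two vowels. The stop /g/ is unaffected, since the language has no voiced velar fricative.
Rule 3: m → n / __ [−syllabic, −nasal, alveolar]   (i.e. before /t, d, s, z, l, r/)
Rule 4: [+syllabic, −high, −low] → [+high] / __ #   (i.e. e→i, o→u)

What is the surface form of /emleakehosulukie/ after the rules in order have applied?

enleagehosulugii

Rule 1 (intervocalic voicing): /k/ is a voiceless stop between vowels /a/ and /e/, so it voices to [g]. /k/ is a voiceless stop between vowels /u/ and /i/, so it voices to [g]. /emleakehosulukie/ → emleagehosulugie.
Rule 2 (intervocalic spirantization): no segment meets the environment; /emleagehosulugie/ is unchanged.
Rule 3 (nasal place assimilation): /m/ precedes the alveolar consonant /l/, so it assimilates in place to [n]. /emleagehosulugie/ → enleagehosulugie.
Rule 4 (final vowel raising): /e/ is a mid vowel in word-final position, so it raises to [i]. /enleagehosulugie/ → enleagehosulugii.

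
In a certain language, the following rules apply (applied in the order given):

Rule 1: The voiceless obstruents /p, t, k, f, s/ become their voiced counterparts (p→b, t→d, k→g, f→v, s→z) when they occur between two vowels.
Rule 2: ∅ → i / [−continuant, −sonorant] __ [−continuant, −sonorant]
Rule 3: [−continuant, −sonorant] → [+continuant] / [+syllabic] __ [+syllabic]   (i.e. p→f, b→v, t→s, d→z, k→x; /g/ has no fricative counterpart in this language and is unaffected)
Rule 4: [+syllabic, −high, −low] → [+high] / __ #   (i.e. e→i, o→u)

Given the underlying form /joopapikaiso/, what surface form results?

joovavigaizu

Rule 1 (intervocalic voicing): /p/ is a voiceless obstruent between vowels /o/ and /a/, so it voices to [b]. /p/ is a voiceless obstruent between vowels /a/ and /i/, so it voices to [b]. /k/ is a voiceless obstruent between vowels /i/ and /a/, so it voices to [g]. /s/ is a voiceless obstruent between vowels /i/ and /o/, so it voices to [z]. /joopapikaiso/ → joobabigaizo.
Rule 2 (stop-cluster i-epenthesis): no segment meets the environment; /joobabigaizo/ is unchanged.
Rule 3 (intervocalic spirantization): /b/ is a stop between vowels /o/ and /a/, so it spirantizes to the fricative [v]. /b/ is a stop between vowels /a/ and /i/, so it spirantizes to the fricative [v]. /joobabigaizo/ → joovavigaizo.
Rule 4 (final vowel raising): /o/ is a mid vowel in word-final position, so it raises to [u]. /joovavigaizo/ → joovavigaizu.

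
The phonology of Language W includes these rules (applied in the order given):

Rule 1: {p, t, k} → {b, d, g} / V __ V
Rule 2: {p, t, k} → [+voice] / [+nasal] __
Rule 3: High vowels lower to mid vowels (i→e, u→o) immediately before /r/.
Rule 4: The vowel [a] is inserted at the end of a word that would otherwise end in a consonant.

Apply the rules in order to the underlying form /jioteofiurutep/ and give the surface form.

jiodeofiorudepa

Rule 1 (intervocalic voicing): /t/ is a voiceless stop between vowels /o/ and /e/, so it voices to [d]. /t/ is a voiceless stop between vowels /u/ and /e/, so it voices to [d]. /jioteofiurutep/ → jiodeofiurudep.
Rule 2 (post-nasal voicing): no segment meets the environment; /jiodeofiurudep/ is unchanged.
Rule 3 (pre-rhotic lowering): /u/ is a high vowel immediately before /r/, so it lowers to [o]. /jiodeofiurudep/ → jiodeofiorudep.
Rule 4 (final a-epenthesis): the form ends in the consonant /p/, so [a] is inserted word-finally. /jiodeofiorudep/ → jiodeofiorudepa.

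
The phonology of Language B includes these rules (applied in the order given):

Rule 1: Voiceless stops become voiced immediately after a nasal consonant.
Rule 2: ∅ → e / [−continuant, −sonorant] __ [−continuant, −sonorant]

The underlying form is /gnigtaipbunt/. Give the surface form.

Rule 1 (post-nasal voicing): /t/ is a voiceless stop immediately after the nasal /n/, so it voices to [d]. /gnigtaipbunt/ → gnigtaipbund.
Rule 2 (stop-cluster e-epenthesis): /g/ and /t/ form a stop–stop cluster, so [e] is inserted between them. /p/ and /b/ form a stop–stop cluster, so [e] is inserted between them. /gnigtaipbund/ → gnigetaipebund.

gnigetaipebund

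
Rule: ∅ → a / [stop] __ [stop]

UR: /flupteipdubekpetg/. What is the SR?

flupateipadubekapetag

/p/ and /t/ form a stop–stop cluster, so [a] is inserted between them.
/p/ and /d/ form a stop–stop cluster, so [a] is inserted between them.
/k/ and /p/ form a stop–stop cluster, so [a] is inserted between them.
/t/ and /g/ form a stop–stop cluster, so [a] is inserted between them.
Surface form: [flupateipadubekapetag].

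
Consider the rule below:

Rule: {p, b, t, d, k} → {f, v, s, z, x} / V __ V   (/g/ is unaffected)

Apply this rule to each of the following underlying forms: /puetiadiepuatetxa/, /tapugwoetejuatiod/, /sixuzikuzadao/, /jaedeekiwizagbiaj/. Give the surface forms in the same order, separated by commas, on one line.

puesiaziefuasetxa, tafugwoesejuasiod, sixuzixuzazao, jaezeexiwizagbiaj

/puetiadiepuatetxa/: /t/ is a stop between vowels /e/ and /i/, so it spirantizes to the fricative [s]. /d/ is a stop between vowels /a/ and /i/, so it spirantizes to the fricative [z]. /p/ is a stop between vowels /e/ and /u/, so it spirantizes to the fricative [f]. /t/ is a stop between vowels /a/ and /e/, so it spirantizes to the fricative [s]. → [puesiaziefuasetxa].
/tapugwoetejuatiod/: /p/ is a stop between vowels /a/ and /u/, so it spirantizes to the fricative [f]. /t/ is a stop between vowels /e/ and /e/, so it spirantizes to the fricative [s]. /t/ is a stop between vowels /a/ and /i/, so it spirantizes to the fricative [s]. → [tafugwoesejuasiod].
/sixuzikuzadao/: /k/ is a stop between vowels /i/ and /u/, so it spirantizes to the fricative [x]. /d/ is a stop between vowels /a/ and /a/, so it spirantizes to the fricative [z]. → [sixuzixuzazao].
/jaedeekiwizagbiaj/: /d/ is a stop between vowels /e/ and /e/, so it spirantizes to the fricative [z]. /k/ is a stop between vowels /e/ and /i/, so it spirantizes to the fricative [x]. → [jaezeexiwizagbiaj].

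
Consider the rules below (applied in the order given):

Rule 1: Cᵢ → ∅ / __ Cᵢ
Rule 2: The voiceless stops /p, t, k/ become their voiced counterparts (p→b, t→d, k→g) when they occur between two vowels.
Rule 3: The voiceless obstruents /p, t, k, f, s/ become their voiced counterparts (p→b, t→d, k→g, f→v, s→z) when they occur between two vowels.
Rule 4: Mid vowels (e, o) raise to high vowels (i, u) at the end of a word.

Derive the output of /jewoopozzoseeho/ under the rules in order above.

jewoobozozeehu

Rule 1 (degemination): /zz/ is a geminate; the first /z/ deletes. /jewoopozzoseeho/ → jewoopozoseeho.
Rule 2 (intervocalic voicing): /p/ is a voiceless stop between vowels /o/ and /o/, so it voices to [b]. /jewoopozoseeho/ → jewoobozoseeho.
Rule 3 (intervocalic voicing): /s/ is a voiceless obstruent between vowels /o/ and /e/, so it voices to [z]. /jewoobozoseeho/ → jewoobozozeeho.
Rule 4 (final vowel raising): /o/ is a mid vowel in word-final position, so it raises to [u]. /jewoobozozeeho/ → jewoobozozeehu.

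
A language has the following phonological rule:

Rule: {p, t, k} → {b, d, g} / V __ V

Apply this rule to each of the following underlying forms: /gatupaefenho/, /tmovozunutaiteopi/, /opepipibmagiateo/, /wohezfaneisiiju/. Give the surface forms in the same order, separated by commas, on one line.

gadubaefenho, tmovozunudaideobi, obebibibmagiadeo, wohezfaneisiiju

/gatupaefenho/: /t/ is a voiceless stop between vowels /a/ and /u/, so it voices to [d]. /p/ is a voiceless stop between vowels /u/ and /a/, so it voices to [b]. → [gadubaefenho].
/tmovozunutaiteopi/: /t/ is a voiceless stop between vowels /u/ and /a/, so it voices to [d]. /t/ is a voiceless stop between vowels /i/ and /e/, so it voices to [d]. /p/ is a voiceless stop between vowels /o/ and /i/, so it voices to [b]. → [tmovozunudaideobi].
/opepipibmagiateo/: /p/ is a voiceless stop between vowels /o/ and /e/, so it voices to [b]. /p/ is a voiceless stop between vowels /e/ and /i/, so it voices to [b]. /p/ is a voiceless stop between vowels /i/ and /i/, so it voices to [b]. /t/ is a voiceless stop between vowels /a/ and /e/, so it voices to [d]. → [obebibibmagiadeo].
/wohezfaneisiiju/: the rule's environment is not met; surfaces unchanged as [wohezfaneisiiju].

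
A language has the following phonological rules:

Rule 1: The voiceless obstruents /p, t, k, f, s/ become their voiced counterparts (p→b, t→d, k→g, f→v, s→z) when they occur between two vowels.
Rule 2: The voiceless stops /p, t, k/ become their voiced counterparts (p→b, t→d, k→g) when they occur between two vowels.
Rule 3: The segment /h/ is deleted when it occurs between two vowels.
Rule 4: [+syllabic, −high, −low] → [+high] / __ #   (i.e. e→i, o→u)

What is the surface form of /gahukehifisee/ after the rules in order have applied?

Rule 1 (intervocalic voicing): /k/ is a voiceless obstruent between vowels /u/ and /e/, so it voices to [g]. /f/ is a voiceless obstruent between vowels /i/ and /i/, so it voices to [v]. /s/ is a voiceless obstruent between vowels /i/ and /e/, so it voices to [z]. /gahukehifisee/ → gahugehivizee.
Rule 2 (intervocalic voicing): no segment meets the environment; /gahugehivizee/ is unchanged.
Rule 3 (intervocalic h-deletion): /h/ occurs between vowels /a/ and /u/, so it deletes. /h/ occurs between vowels /e/ and /i/, so it deletes. /gahugehivizee/ → gaugeivizee.
Rule 4 (final vowel raising): /e/ is a mid vowel in word-final position, so it raises to [i]. /gaugeivizee/ → gaugeivizei.

gaugeivizei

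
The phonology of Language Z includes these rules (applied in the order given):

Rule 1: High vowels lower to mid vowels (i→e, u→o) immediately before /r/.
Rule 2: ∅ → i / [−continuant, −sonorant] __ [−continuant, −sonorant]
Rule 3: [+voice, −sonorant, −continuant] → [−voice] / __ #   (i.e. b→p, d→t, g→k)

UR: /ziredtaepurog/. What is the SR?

Rule 1 (pre-rhotic lowering): /i/ is a high vowel immediately before /r/, so it lowers to [e]. /u/ is a high vowel immediately before /r/, so it lowers to [o]. /ziredtaepurog/ → zeredtaeporog.
Rule 2 (stop-cluster i-epenthesis): /d/ and /t/ form a stop–stop cluster, so [i] is inserted between them. /zeredtaeporog/ → zereditaeporog.
Rule 3 (final devoicing): /g/ is a voiced stop in word-final position, so it devoices to [k]. /zereditaeporog/ → zereditaeporok.

zereditaeporok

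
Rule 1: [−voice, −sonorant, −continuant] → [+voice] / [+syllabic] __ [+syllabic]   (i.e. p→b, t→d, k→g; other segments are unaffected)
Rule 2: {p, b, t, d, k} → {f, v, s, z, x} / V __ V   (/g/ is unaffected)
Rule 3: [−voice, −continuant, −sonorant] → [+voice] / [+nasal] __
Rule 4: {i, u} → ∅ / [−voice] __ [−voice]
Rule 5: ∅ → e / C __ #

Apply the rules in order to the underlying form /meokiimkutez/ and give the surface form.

Rule 1 (intervocalic voicing): /k/ is a voiceless stop between vowels /o/ and /i/, so it voices to [g]. /t/ is a voiceless stop between vowels /u/ and /e/, so it voices to [d]. /meokiimkutez/ → meogiimkudez.
Rule 2 (intervocalic spirantization): /d/ is a stop between vowels /u/ and /e/, so it spirantizes to the fricative [z]. /meogiimkudez/ → meogiimkuzez.
Rule 3 (post-nasal voicing): /k/ is a voiceless stop immediately after the nasal /m/, so it voices to [g]. /meogiimkuzez/ → meogiimguzez.
Rule 4 (high vowel syncope): no segment meets the environment; /meogiimguzez/ is unchanged.
Rule 5 (final e-epenthesis): the form ends in the consonant /z/, so [e] is inserted word-finally. /meogiimguzez/ → meogiimguzeze.

meogiimguzeze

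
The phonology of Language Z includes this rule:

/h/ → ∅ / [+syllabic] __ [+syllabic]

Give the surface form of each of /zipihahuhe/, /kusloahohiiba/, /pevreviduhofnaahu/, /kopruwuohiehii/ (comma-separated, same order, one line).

zipiaue, kusloaoiiba, pevreviduofnaau, kopruwuoieii

/zipihahuhe/: /h/ occurs between vowels /i/ and /a/, so it deletes. /h/ occurs between vowels /a/ and /u/, so it deletes. /h/ occurs between vowels /u/ and /e/, so it deletes. → [zipiaue].
/kusloahohiiba/: /h/ occurs between vowels /a/ and /o/, so it deletes. /h/ occurs between vowels /o/ and /i/, so it deletes. → [kusloaoiiba].
/pevreviduhofnaahu/: /h/ occurs between vowels /u/ and /o/, so it deletes. /h/ occurs between vowels /a/ and /u/, so it deletes. → [pevreviduofnaau].
/kopruwuohiehii/: /h/ occurs between vowels /o/ and /i/, so it deletes. /h/ occurs between vowels /e/ and /i/, so it deletes. → [kopruwuoieii].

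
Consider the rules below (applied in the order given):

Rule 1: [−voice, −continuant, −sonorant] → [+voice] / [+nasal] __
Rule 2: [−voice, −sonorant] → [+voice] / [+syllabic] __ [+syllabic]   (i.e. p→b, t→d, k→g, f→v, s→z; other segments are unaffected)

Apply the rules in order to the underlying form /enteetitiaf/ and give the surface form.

Rule 1 (post-nasal voicing): /t/ is a voiceless stop immediately after the nasal /n/, so it voices to [d]. /enteetitiaf/ → endeetitiaf.
Rule 2 (intervocalic voicing): /t/ is a voiceless obstruent between vowels /e/ and /i/, so it voices to [d]. /t/ is a voiceless obstruent between vowels /i/ and /i/, so it voices to [d]. /endeetitiaf/ → endeedidiaf.

endeedidiaf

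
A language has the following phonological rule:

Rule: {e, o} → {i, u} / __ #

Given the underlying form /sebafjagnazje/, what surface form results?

Scanning /sebafjagnazje/: /e/ at position 2 is not in the conditioning environment; /e/ is a mid vowel in word-final position, so it raises to [i].
Result: [sebafjagnazji].

sebafjagnazji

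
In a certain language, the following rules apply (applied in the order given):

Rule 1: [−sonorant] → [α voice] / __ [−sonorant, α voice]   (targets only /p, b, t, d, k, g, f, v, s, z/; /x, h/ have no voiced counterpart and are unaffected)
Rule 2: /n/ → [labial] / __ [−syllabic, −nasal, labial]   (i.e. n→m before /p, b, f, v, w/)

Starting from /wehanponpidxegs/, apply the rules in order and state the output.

wehampompitxeks

Rule 1 (regressive voicing assimilation): /d/ precedes the voiceless obstruent /x/, so it devoices to [t] by assimilation. /g/ precedes the voiceless obstruent /s/, so it devoices to [k] by assimilation. /wehanponpidxegs/ → wehanponpitxeks.
Rule 2 (nasal place assimilation): /n/ precedes the labial consonant /p/, so it assimilates in place to [m]. /n/ precedes the labial consonant /p/, so it assimilates in place to [m]. /wehanponpitxeks/ → wehampompitxeks.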